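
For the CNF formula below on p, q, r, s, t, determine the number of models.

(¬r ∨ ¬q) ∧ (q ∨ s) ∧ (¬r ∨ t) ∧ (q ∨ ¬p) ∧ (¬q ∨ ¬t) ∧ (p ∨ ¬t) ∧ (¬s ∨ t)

There are 2^5 = 32 truth assignments over (p, q, r, s, t).
Split on p. With p = True, the clauses containing p are satisfied and ¬p drops from the rest; 1 of the 2^4 = 16 assignments to the other variables satisfy what remains.
With p = False, by the same count on the reduced clause set, 1 assignment works.
Total: 1 + 1 = 2.

2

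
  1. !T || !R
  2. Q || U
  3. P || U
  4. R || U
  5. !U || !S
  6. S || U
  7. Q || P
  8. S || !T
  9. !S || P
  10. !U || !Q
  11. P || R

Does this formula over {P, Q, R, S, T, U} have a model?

Yes, satisfiable

Suppose T = false.
Suppose Q = false.
(U) alone gives U = true.
(!S) alone gives S = false.
(P) alone gives P = true.
Every clause is now satisfied; R is unconstrained.
A satisfying assignment: P ↦ true, Q ↦ false, R ↦ true, S ↦ false, T ↦ false, U ↦ true.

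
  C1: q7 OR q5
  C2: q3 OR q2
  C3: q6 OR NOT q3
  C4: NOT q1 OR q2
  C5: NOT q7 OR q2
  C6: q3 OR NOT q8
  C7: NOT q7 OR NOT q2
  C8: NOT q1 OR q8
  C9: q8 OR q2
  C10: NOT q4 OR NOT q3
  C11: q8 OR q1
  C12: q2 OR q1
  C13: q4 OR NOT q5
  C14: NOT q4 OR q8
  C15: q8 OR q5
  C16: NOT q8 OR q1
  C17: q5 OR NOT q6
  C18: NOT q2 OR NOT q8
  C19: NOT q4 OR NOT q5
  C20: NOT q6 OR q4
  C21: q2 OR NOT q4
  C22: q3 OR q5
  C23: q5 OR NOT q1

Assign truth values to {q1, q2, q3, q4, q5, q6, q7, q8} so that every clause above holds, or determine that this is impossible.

UNSATISFIABLE

Suppose q7 = true.
From the singleton clause (q2), q2 = true.
Now (NOT q2) is unsatisfied and unit — conflict.
That branch fails; take q7 = false instead.
From the singleton clause (q5), q5 = true.
From the singleton clause (q4), q4 = true.
Now (NOT q4) is unsatisfied and unit — conflict.
Either choice for q7 ends in contradiction.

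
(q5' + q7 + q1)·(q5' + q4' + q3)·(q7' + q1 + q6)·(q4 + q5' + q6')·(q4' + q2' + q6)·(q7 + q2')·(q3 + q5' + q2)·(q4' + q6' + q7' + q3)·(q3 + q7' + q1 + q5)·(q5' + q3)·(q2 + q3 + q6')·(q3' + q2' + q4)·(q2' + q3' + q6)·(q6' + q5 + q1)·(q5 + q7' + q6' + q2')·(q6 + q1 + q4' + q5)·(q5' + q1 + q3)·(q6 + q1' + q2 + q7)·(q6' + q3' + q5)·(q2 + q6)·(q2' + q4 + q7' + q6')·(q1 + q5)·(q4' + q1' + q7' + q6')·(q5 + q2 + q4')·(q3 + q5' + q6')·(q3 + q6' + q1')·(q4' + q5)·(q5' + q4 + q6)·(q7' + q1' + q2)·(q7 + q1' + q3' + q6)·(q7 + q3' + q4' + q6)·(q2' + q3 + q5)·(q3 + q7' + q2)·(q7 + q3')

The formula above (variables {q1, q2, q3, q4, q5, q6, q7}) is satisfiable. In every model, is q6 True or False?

Suppose q6 = 0.
(q2) alone gives q2 = 1.
(q4') alone gives q4 = 0.
(q7) alone gives q7 = 1.
(q1) alone gives q1 = 1.
(q3') alone gives q3 = 0.
(q5') alone gives q5 = 0.
But (q5) is also a unit clause — contradiction.
So every satisfying assignment has q6 = True.

True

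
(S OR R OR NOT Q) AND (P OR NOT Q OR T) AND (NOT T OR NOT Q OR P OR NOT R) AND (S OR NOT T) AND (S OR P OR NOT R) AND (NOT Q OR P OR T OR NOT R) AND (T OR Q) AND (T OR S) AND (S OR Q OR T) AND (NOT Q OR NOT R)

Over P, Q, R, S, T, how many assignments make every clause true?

7

There are 2^5 = 32 truth assignments over (P, Q, R, S, T).
Split on S. With S = true, the clauses containing S are satisfied and NOT S drops from the rest; 7 of the 2^4 = 16 assignments to the other variables satisfy what remains.
With S = false, by the same count on the reduced clause set, 0 assignments work.
Total: 7 + 0 = 7.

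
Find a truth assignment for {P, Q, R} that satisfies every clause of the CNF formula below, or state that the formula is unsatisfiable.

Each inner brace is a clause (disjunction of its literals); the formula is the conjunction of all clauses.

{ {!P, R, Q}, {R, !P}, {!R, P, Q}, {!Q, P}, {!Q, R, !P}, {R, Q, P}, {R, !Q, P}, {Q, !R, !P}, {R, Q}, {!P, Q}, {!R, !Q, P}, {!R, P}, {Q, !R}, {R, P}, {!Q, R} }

Suppose R = true.
From the singleton clause (P), P = true.
From the singleton clause (Q), Q = true.
All clauses are satisfied.

P ↦ true,  Q ↦ true,  R ↦ true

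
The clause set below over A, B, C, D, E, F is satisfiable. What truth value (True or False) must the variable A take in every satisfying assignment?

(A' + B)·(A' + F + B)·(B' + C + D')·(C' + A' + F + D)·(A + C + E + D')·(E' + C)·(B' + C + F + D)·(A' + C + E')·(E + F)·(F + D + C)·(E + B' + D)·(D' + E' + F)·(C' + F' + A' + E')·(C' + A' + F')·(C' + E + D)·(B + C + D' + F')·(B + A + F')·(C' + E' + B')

False

Suppose A = 1.
From the singleton clause (B), B = 1.
Case C = 1:
From the singleton clause (F'), F = 0.
From the singleton clause (D), D = 1.
From the singleton clause (E), E = 1.
But (E') is also a unit clause — contradiction.
That branch fails; take C = 0 instead.
From the singleton clause (D'), D = 0.
From the singleton clause (E'), E = 0.
But (E) is also a unit clause — contradiction.
Both values of C lead to a conflict.
So every satisfying assignment has A = False.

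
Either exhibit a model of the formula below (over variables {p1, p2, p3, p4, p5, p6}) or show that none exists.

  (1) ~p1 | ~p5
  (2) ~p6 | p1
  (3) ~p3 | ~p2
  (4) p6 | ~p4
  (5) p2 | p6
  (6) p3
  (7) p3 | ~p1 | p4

p1: 1, p2: 0, p3: 1, p4: 0, p5: 0, p6: 1

The clause (p3) is unit, so p3 = 1.
The clause (~p2) is unit, so p2 = 0.
The clause (p6) is unit, so p6 = 1.
The clause (p1) is unit, so p1 = 1.
The clause (~p5) is unit, so p5 = 0.
All clauses hold; p4 can take either value.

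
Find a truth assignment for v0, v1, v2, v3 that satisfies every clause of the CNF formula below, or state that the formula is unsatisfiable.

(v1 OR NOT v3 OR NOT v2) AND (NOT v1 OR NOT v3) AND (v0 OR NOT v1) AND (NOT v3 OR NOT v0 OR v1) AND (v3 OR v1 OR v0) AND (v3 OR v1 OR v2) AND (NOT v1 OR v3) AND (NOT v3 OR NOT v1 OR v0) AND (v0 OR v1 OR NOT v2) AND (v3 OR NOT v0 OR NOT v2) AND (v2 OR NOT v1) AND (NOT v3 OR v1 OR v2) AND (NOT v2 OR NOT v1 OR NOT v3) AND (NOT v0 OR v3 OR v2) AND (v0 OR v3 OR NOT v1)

UNSATISFIABLE

Try v1 = false.
Try v3 = false.
Unit clause (v0) forces v0 = true.
Unit clause (v2) forces v2 = true.
Now (NOT v2) is unsatisfied and unit — conflict.
That branch fails; take v3 = true instead.
Unit clause (NOT v2) forces v2 = false.
Now (v2) is unsatisfied and unit — conflict.
Neither v3 = true nor v3 = false works.
That branch fails; take v1 = true instead.
Unit clause (NOT v3) forces v3 = false.
Now (v3) is unsatisfied and unit — conflict.
Neither v1 = true nor v1 = false works.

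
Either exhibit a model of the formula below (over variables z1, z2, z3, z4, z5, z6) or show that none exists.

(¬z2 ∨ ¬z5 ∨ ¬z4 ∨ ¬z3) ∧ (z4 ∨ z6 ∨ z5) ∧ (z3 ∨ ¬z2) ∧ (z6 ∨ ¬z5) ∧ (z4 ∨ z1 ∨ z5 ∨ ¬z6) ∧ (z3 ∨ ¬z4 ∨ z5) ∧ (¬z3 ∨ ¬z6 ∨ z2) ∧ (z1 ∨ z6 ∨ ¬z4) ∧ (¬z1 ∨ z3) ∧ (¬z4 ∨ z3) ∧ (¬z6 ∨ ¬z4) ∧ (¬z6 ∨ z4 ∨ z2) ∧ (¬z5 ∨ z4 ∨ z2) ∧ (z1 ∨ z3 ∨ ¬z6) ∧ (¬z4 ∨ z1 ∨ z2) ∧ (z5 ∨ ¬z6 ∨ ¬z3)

z1=False, z2=True, z3=True, z4=False, z5=True, z6=True

Branch on z3: set z3 = True.
Branch on z6: set z6 = True.
From the singleton clause (z2), z2 = True.
From the singleton clause (¬z4), z4 = False.
From the singleton clause (z5), z5 = True.
All clauses hold; z1 can take either value.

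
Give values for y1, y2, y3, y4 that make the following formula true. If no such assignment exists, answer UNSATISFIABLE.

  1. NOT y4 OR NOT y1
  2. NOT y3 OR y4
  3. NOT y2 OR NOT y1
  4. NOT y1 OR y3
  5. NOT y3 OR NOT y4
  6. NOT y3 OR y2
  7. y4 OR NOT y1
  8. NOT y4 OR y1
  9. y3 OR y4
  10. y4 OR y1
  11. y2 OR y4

UNSATISFIABLE

Branch on y4: set y4 = false.
From the singleton clause (NOT y3), y3 = false.
That conflicts with the unit clause (y3).
Backtrack on y4: now try y4 = true.
From the singleton clause (NOT y1), y1 = false.
That conflicts with the unit clause (y1).
Both values of y4 lead to a conflict.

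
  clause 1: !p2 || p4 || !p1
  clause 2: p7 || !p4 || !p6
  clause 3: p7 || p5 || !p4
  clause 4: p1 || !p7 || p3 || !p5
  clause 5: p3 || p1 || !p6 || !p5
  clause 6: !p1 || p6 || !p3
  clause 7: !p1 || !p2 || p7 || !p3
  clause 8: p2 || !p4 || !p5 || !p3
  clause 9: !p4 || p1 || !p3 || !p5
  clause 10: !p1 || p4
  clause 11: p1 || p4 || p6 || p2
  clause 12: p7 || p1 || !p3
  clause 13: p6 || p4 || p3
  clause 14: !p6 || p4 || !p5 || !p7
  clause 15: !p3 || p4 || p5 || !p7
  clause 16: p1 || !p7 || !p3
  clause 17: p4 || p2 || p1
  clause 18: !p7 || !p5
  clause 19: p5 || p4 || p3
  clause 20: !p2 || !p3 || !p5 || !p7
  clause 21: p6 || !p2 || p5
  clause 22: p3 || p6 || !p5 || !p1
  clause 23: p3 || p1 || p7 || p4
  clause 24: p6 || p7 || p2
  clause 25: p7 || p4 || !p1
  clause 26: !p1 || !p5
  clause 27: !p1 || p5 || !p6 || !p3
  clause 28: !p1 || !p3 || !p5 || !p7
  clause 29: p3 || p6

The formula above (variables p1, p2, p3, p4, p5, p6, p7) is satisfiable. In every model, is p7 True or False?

Suppose p7 = false.
Suppose p4 = false.
Unit clause (!p1) forces p1 = false.
Unit clause (!p3) forces p3 = false.
But (p3) is also a unit clause — contradiction.
Undo p4 and try p4 = true.
Unit clause (!p6) forces p6 = false.
Unit clause (p5) forces p5 = true.
Unit clause (p2) forces p2 = true.
Unit clause (!p1) forces p1 = false.
Unit clause (!p3) forces p3 = false.
But (p3) is also a unit clause — contradiction.
Both values of p4 lead to a conflict.
So every satisfying assignment has p7 = True.

True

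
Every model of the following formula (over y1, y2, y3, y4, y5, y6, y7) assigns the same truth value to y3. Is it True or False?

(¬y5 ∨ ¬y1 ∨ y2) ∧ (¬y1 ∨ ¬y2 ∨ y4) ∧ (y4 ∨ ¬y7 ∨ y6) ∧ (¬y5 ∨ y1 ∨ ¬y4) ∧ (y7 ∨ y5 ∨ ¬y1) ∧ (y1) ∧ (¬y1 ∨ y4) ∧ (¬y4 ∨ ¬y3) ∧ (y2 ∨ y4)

False

Suppose y3 = True.
Unit clause (y1) forces y1 = True.
Unit clause (y4) forces y4 = True.
Now (¬y4) is unsatisfied and unit — conflict.
So every satisfying assignment has y3 = False.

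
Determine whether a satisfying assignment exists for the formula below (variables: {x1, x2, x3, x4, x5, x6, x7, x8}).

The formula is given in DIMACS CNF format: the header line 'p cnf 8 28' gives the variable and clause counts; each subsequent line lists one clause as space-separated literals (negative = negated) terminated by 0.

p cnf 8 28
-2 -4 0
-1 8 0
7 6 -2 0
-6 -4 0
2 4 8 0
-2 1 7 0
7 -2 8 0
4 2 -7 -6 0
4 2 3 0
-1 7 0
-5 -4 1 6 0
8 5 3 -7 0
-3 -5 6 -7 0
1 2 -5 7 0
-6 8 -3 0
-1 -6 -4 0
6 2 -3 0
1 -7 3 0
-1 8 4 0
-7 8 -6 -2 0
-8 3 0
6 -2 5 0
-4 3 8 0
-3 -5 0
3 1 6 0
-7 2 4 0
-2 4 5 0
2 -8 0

No, unsatisfiable

Try x2 = False.
(¬x8) alone gives x8 = False.
(¬x1) alone gives x1 = False.
(x4) alone gives x4 = True.
(¬x6) alone gives x6 = False.
(¬x5) alone gives x5 = False.
(¬x3) alone gives x3 = False.
That conflicts with the unit clause (x3).
Backtrack on x2: now try x2 = True.
(¬x4) alone gives x4 = False.
(x5) alone gives x5 = True.
(¬x3) alone gives x3 = False.
(¬x8) alone gives x8 = False.
(¬x1) alone gives x1 = False.
(x7) alone gives x7 = True.
That conflicts with the unit clause (¬x7).
Both values of x2 lead to a conflict.
No assignment satisfies every clause.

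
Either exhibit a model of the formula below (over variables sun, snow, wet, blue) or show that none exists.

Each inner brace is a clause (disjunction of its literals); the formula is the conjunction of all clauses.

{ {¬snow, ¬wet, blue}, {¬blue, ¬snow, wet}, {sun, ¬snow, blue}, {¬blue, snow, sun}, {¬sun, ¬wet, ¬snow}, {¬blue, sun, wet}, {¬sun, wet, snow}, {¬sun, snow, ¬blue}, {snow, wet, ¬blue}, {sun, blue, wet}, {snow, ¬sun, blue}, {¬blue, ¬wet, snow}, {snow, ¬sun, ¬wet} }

sun ↦ False,  snow ↦ False,  wet ↦ True,  blue ↦ False

Suppose snow = False.
Suppose blue = False.
The clause (¬sun) is unit, so sun = False.
The clause (wet) is unit, so wet = True.
All clauses are satisfied.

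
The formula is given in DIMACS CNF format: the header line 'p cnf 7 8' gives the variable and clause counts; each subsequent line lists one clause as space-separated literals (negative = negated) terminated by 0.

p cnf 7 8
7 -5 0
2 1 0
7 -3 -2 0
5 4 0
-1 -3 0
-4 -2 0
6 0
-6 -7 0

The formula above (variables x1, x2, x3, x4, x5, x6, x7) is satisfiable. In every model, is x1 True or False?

Suppose x1 = False.
(x2) alone gives x2 = True.
(¬x4) alone gives x4 = False.
(x5) alone gives x5 = True.
(x7) alone gives x7 = True.
(x6) alone gives x6 = True.
Now (¬x6) is unsatisfied and unit — conflict.
So every satisfying assignment has x1 = True.

True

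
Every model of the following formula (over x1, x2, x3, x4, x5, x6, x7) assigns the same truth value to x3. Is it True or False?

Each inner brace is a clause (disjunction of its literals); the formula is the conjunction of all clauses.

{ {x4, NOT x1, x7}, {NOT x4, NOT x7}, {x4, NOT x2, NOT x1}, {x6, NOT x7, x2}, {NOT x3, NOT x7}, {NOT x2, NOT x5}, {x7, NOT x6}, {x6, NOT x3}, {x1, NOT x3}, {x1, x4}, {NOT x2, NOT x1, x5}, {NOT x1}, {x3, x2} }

False

Suppose x3 = true.
From the singleton clause (NOT x7), x7 = false.
From the singleton clause (NOT x6), x6 = false.
Now (x6) is unsatisfied and unit — conflict.
So every satisfying assignment has x3 = False.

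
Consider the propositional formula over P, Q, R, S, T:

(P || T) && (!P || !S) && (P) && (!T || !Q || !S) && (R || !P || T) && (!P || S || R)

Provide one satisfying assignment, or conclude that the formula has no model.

P=true; Q=true; R=true; S=false; T=true

The clause (P) is unit, so P = true.
The clause (!S) is unit, so S = false.
The clause (R) is unit, so R = true.
All clauses hold; Q, T can take either value.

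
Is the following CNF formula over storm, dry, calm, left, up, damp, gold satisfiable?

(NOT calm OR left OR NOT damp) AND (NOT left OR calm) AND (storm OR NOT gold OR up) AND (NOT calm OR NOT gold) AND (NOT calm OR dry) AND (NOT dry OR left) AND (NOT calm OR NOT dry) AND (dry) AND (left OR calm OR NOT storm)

Unit clause (dry) forces dry = true.
Unit clause (left) forces left = true.
Unit clause (calm) forces calm = true.
That conflicts with the unit clause (NOT calm).
No assignment satisfies every clause.

Unsatisfiable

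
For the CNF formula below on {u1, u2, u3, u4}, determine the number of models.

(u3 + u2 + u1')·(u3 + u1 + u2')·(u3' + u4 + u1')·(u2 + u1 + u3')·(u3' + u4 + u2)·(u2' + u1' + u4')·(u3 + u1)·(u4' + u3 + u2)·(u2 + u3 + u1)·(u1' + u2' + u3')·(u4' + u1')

3

There are 2^4 = 16 truth assignments over (u1, u2, u3, u4).
Split on u4. With u4 = 1, the clauses containing u4 are satisfied and u4' drops from the rest; 1 of the 2^3 = 8 assignments to the other variables satisfy what remains.
With u4 = 0, by the same count on the reduced clause set, 2 assignments work.
Total: 1 + 2 = 3.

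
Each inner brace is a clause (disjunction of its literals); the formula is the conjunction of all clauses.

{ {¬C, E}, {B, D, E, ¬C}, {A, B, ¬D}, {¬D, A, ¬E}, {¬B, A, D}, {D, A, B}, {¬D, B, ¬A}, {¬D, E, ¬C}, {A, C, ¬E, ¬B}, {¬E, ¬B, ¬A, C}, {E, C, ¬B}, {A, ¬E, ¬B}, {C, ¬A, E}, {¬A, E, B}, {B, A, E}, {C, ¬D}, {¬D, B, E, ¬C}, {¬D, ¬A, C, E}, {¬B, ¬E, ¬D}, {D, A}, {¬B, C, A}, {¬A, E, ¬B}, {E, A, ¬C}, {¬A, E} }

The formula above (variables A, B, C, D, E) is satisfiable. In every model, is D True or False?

Suppose D = True.
The clause (C) is unit, so C = True.
The clause (E) is unit, so E = True.
The clause (A) is unit, so A = True.
The clause (B) is unit, so B = True.
That conflicts with the unit clause (¬B).
So every satisfying assignment has D = False.

False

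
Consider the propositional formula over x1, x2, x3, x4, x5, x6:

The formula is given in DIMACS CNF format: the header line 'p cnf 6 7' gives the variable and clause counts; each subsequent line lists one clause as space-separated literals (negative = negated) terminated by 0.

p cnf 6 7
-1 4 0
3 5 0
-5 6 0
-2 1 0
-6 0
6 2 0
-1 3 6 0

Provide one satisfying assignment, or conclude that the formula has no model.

The clause (¬x6) is unit, so x6 = False.
The clause (¬x5) is unit, so x5 = False.
The clause (x3) is unit, so x3 = True.
The clause (x2) is unit, so x2 = True.
The clause (x1) is unit, so x1 = True.
The clause (x4) is unit, so x4 = True.
Every clause now holds.

x1: True,  x2: True,  x3: True,  x4: True,  x5: False,  x6: False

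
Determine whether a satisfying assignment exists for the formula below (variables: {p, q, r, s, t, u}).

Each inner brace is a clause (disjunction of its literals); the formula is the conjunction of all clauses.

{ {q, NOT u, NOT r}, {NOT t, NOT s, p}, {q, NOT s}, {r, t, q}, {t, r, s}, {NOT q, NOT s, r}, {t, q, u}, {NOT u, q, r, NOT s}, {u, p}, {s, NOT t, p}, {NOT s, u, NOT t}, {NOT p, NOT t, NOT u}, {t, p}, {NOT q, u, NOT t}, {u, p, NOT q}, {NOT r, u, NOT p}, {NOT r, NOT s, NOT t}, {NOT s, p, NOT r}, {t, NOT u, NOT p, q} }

Yes

Try q = true.
Try s = false.
Try t = false.
(r) alone gives r = true.
(p) alone gives p = true.
(u) alone gives u = true.
This assignment satisfies each clause.
A satisfying assignment: p ↦ true; q ↦ true; r ↦ true; s ↦ false; t ↦ false; u ↦ true.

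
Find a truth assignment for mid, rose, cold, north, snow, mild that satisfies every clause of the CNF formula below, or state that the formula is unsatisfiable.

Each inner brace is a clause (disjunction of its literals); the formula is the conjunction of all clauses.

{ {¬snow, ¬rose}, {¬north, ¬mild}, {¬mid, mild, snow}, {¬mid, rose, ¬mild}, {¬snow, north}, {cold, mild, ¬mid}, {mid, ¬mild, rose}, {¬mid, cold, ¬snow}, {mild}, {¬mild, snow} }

Unit clause (mild) forces mild = True.
Unit clause (¬north) forces north = False.
Unit clause (¬snow) forces snow = False.
Now (snow) is unsatisfied and unit — conflict.

UNSATISFIABLE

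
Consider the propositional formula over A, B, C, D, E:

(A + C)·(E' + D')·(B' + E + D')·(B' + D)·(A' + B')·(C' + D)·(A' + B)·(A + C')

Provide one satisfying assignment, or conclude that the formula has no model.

Try A = 1.
(B') alone gives B = 0.
But (B) is also a unit clause — contradiction.
That branch fails; take A = 0 instead.
(C) alone gives C = 1.
But (C') is also a unit clause — contradiction.
Either choice for A ends in contradiction.

UNSATISFIABLE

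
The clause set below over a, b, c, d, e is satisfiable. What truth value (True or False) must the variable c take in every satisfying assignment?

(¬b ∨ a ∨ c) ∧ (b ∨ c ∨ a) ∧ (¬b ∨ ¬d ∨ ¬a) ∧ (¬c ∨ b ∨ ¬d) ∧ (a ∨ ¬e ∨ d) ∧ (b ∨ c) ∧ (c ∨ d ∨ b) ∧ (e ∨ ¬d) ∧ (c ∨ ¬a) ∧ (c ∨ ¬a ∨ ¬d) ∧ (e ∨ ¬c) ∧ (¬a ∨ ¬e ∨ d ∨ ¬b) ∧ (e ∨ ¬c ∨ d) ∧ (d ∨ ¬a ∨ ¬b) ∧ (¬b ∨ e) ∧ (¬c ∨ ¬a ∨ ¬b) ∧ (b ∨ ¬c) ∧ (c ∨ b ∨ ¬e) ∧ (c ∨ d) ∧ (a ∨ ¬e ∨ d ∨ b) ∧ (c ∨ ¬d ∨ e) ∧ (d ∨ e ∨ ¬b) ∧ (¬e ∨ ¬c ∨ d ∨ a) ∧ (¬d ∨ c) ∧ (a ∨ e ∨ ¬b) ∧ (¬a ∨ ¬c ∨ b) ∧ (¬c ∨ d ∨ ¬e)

True

Suppose c = False.
The clause (b) is unit, so b = True.
The clause (a) is unit, so a = True.
That conflicts with the unit clause (¬a).
So every satisfying assignment has c = True.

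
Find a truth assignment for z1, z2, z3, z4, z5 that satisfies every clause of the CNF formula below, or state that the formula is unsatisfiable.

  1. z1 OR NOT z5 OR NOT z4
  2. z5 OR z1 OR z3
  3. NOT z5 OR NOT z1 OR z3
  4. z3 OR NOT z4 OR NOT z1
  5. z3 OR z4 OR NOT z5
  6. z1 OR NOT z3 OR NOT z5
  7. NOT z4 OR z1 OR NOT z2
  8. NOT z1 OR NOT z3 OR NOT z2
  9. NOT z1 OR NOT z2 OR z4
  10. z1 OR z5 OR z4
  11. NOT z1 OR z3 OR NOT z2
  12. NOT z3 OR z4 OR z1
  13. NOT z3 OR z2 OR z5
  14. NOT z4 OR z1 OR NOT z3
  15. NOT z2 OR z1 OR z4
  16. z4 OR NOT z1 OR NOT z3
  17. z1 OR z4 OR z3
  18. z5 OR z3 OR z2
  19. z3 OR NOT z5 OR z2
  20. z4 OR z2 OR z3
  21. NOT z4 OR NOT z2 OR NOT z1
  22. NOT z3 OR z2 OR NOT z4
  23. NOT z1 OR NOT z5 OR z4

Try z1 = true.
Try z5 = false.
Try z3 = true.
From the singleton clause (NOT z2), z2 = false.
Now (z2) is unsatisfied and unit — conflict.
That branch fails; take z3 = false instead.
From the singleton clause (NOT z4), z4 = false.
From the singleton clause (NOT z2), z2 = false.
Now (z2) is unsatisfied and unit — conflict.
Neither z3 = true nor z3 = false works.
That branch fails; take z5 = true instead.
From the singleton clause (z3), z3 = true.
From the singleton clause (NOT z2), z2 = false.
From the singleton clause (z4), z4 = true.
Now (NOT z4) is unsatisfied and unit — conflict.
Neither z5 = true nor z5 = false works.
That branch fails; take z1 = false instead.
Try z5 = false.
From the singleton clause (z3), z3 = true.
From the singleton clause (z4), z4 = true.
Now (NOT z4) is unsatisfied and unit — conflict.
That branch fails; take z5 = true instead.
From the singleton clause (NOT z4), z4 = false.
From the singleton clause (z3), z3 = true.
Now (NOT z3) is unsatisfied and unit — conflict.
Neither z5 = true nor z5 = false works.
Neither z1 = true nor z1 = false works.

UNSATISFIABLE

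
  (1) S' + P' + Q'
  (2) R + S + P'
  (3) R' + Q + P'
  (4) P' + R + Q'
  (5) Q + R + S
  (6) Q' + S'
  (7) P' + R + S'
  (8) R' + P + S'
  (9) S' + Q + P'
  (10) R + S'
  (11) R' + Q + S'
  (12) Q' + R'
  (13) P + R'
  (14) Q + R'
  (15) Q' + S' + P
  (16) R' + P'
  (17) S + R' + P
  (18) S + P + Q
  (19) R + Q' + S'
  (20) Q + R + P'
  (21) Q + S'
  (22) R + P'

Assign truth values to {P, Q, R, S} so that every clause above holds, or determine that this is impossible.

P ↦ 0, Q ↦ 1, R ↦ 0, S ↦ 0

Branch on Q: set Q = 1.
(S') alone gives S = 0.
(R') alone gives R = 0.
(P') alone gives P = 0.
All clauses are satisfied.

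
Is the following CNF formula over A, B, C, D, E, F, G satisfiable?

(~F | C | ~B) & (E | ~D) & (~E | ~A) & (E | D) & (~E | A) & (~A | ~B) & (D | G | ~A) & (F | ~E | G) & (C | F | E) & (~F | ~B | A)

Suppose E = 1.
(~A) alone gives A = 0.
Now (A) is unsatisfied and unit — conflict.
Backtrack on E: now try E = 0.
(~D) alone gives D = 0.
Now (D) is unsatisfied and unit — conflict.
Neither E = 1 nor E = 0 works.
No assignment satisfies every clause.

Unsatisfiable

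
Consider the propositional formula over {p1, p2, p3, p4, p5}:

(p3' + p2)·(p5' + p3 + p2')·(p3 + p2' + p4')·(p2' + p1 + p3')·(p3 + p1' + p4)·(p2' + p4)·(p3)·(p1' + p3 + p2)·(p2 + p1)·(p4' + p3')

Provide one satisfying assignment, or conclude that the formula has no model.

UNSATISFIABLE

From the singleton clause (p3), p3 = 1.
From the singleton clause (p2), p2 = 1.
From the singleton clause (p1), p1 = 1.
From the singleton clause (p4), p4 = 1.
That conflicts with the unit clause (p4').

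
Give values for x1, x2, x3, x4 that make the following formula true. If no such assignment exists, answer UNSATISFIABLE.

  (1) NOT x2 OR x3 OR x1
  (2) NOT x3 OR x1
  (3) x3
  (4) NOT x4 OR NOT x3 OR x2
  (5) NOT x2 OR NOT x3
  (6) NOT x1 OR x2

From the singleton clause (x3), x3 = true.
From the singleton clause (x1), x1 = true.
From the singleton clause (NOT x2), x2 = false.
That conflicts with the unit clause (x2).

UNSATISFIABLE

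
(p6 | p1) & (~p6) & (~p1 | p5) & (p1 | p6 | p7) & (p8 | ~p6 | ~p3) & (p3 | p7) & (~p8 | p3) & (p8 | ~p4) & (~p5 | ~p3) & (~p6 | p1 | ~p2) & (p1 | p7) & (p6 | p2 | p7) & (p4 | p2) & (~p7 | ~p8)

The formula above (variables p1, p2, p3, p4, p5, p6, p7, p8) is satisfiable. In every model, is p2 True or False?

True

Suppose p2 = 0.
The clause (~p6) is unit, so p6 = 0.
The clause (p1) is unit, so p1 = 1.
The clause (p5) is unit, so p5 = 1.
The clause (~p3) is unit, so p3 = 0.
The clause (p7) is unit, so p7 = 1.
The clause (~p8) is unit, so p8 = 0.
The clause (~p4) is unit, so p4 = 0.
That conflicts with the unit clause (p4).
So every satisfying assignment has p2 = True.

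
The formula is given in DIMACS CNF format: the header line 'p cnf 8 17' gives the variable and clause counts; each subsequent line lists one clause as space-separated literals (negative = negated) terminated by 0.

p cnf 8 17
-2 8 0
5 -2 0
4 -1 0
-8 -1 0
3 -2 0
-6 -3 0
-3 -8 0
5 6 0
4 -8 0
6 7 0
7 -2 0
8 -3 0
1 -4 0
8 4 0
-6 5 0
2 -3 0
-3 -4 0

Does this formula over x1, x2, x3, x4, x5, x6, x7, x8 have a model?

Yes

Suppose x2 = False.
From the singleton clause (¬x3), x3 = False.
Suppose x4 = True.
From the singleton clause (x1), x1 = True.
From the singleton clause (¬x8), x8 = False.
Suppose x5 = True.
Suppose x6 = False.
From the singleton clause (x7), x7 = True.
Every clause now holds.
A satisfying assignment: x1=True,  x2=False,  x3=False,  x4=True,  x5=True,  x6=False,  x7=True,  x8=False.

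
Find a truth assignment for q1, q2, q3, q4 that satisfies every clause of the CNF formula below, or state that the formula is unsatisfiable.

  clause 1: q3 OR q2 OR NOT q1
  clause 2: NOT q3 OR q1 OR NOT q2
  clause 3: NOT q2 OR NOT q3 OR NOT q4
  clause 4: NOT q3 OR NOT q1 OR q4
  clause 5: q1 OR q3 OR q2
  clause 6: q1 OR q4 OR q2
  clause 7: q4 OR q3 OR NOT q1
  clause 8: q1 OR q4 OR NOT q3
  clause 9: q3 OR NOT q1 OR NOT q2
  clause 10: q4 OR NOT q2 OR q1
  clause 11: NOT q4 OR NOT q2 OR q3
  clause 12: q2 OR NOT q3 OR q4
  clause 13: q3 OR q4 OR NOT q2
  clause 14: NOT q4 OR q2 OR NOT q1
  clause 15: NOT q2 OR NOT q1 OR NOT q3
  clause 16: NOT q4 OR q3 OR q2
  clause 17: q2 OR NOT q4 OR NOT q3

Branch on q3: set q3 = true.
Branch on q1: set q1 = true.
The clause (q4) is unit, so q4 = true.
The clause (NOT q2) is unit, so q2 = false.
Now (q2) is unsatisfied and unit — conflict.
So q1 must be the other value — set q1 = false.
The clause (NOT q2) is unit, so q2 = false.
The clause (q4) is unit, so q4 = true.
Now (NOT q4) is unsatisfied and unit — conflict.
Neither q1 = true nor q1 = false works.
So q3 must be the other value — set q3 = false.
Branch on q2: set q2 = true.
The clause (NOT q1) is unit, so q1 = false.
The clause (q4) is unit, so q4 = true.
Now (NOT q4) is unsatisfied and unit — conflict.
So q2 must be the other value — set q2 = false.
The clause (NOT q1) is unit, so q1 = false.
Now (q1) is unsatisfied and unit — conflict.
Neither q2 = true nor q2 = false works.
Neither q3 = true nor q3 = false works.

UNSATISFIABLE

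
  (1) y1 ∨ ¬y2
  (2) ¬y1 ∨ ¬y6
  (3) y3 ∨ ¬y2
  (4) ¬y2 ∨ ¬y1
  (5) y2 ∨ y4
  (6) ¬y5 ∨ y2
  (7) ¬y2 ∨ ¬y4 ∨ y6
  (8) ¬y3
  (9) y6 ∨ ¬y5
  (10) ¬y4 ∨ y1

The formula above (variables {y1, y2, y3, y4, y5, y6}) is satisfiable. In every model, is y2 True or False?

False

Suppose y2 = True.
(y1) alone gives y1 = True.
But (¬y1) is also a unit clause — contradiction.
So every satisfying assignment has y2 = False.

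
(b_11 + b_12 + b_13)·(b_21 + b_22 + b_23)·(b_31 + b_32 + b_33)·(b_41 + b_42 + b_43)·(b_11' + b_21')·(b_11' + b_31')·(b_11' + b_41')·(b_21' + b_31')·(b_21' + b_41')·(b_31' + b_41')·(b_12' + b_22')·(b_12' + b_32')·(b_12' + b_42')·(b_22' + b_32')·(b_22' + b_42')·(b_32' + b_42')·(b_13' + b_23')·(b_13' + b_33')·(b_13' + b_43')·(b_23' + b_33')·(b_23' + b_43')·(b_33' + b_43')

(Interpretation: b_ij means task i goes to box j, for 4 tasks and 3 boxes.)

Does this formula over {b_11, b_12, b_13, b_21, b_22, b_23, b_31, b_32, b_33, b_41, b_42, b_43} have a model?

No, unsatisfiable

Branch on b_11: set b_11 = 0.
Branch on b_12: set b_12 = 1.
The clause (b_22') is unit, so b_22 = 0.
The clause (b_32') is unit, so b_32 = 0.
The clause (b_42') is unit, so b_42 = 0.
Branch on b_21: set b_21 = 1.
The clause (b_31') is unit, so b_31 = 0.
The clause (b_33) is unit, so b_33 = 1.
The clause (b_41') is unit, so b_41 = 0.
The clause (b_43) is unit, so b_43 = 1.
But (b_43') is also a unit clause — contradiction.
That branch fails; take b_21 = 0 instead.
The clause (b_23) is unit, so b_23 = 1.
The clause (b_13') is unit, so b_13 = 0.
The clause (b_33') is unit, so b_33 = 0.
The clause (b_31) is unit, so b_31 = 1.
The clause (b_41') is unit, so b_41 = 0.
The clause (b_43) is unit, so b_43 = 1.
But (b_43') is also a unit clause — contradiction.
Both values of b_21 lead to a conflict.
That branch fails; take b_12 = 0 instead.
The clause (b_13) is unit, so b_13 = 1.
The clause (b_23') is unit, so b_23 = 0.
The clause (b_33') is unit, so b_33 = 0.
The clause (b_43') is unit, so b_43 = 0.
Branch on b_21: set b_21 = 1.
The clause (b_31') is unit, so b_31 = 0.
The clause (b_32) is unit, so b_32 = 1.
The clause (b_41') is unit, so b_41 = 0.
The clause (b_42) is unit, so b_42 = 1.
But (b_42') is also a unit clause — contradiction.
That branch fails; take b_21 = 0 instead.
The clause (b_22) is unit, so b_22 = 1.
The clause (b_32') is unit, so b_32 = 0.
The clause (b_31) is unit, so b_31 = 1.
The clause (b_41') is unit, so b_41 = 0.
The clause (b_42) is unit, so b_42 = 1.
But (b_42') is also a unit clause — contradiction.
Both values of b_21 lead to a conflict.
Both values of b_12 lead to a conflict.
That branch fails; take b_11 = 1 instead.
The clause (b_21') is unit, so b_21 = 0.
The clause (b_31') is unit, so b_31 = 0.
The clause (b_41') is unit, so b_41 = 0.
Branch on b_22: set b_22 = 1.
The clause (b_12') is unit, so b_12 = 0.
The clause (b_32') is unit, so b_32 = 0.
The clause (b_33) is unit, so b_33 = 1.
The clause (b_42') is unit, so b_42 = 0.
The clause (b_43) is unit, so b_43 = 1.
But (b_43') is also a unit clause — contradiction.
That branch fails; take b_22 = 0 instead.
The clause (b_23) is unit, so b_23 = 1.
The clause (b_13') is unit, so b_13 = 0.
The clause (b_33') is unit, so b_33 = 0.
The clause (b_32) is unit, so b_32 = 1.
The clause (b_12') is unit, so b_12 = 0.
The clause (b_42') is unit, so b_42 = 0.
The clause (b_43) is unit, so b_43 = 1.
But (b_43') is also a unit clause — contradiction.
Both values of b_22 lead to a conflict.
Both values of b_11 lead to a conflict.
No assignment satisfies every clause.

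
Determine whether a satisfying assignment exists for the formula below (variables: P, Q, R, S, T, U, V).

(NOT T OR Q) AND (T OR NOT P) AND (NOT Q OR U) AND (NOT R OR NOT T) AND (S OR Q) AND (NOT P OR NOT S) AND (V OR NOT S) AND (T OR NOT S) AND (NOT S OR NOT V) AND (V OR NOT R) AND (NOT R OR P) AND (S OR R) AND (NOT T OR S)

Suppose T = false.
Unit clause (NOT P) forces P = false.
Unit clause (NOT S) forces S = false.
Unit clause (Q) forces Q = true.
Unit clause (U) forces U = true.
Unit clause (NOT R) forces R = false.
But (R) is also a unit clause — contradiction.
So T must be the other value — set T = true.
Unit clause (Q) forces Q = true.
Unit clause (U) forces U = true.
Unit clause (NOT R) forces R = false.
Unit clause (S) forces S = true.
Unit clause (NOT P) forces P = false.
Unit clause (V) forces V = true.
But (NOT V) is also a unit clause — contradiction.
Neither T = true nor T = false works.
No assignment satisfies every clause.

No, unsatisfiable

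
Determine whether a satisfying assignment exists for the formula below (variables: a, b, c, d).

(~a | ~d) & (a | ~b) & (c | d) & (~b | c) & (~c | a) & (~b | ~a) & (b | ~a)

Yes

Branch on a: set a = 0.
The clause (~b) is unit, so b = 0.
The clause (~c) is unit, so c = 0.
The clause (d) is unit, so d = 1.
Every clause now holds.
A satisfying assignment: a=0; b=0; c=0; d=1.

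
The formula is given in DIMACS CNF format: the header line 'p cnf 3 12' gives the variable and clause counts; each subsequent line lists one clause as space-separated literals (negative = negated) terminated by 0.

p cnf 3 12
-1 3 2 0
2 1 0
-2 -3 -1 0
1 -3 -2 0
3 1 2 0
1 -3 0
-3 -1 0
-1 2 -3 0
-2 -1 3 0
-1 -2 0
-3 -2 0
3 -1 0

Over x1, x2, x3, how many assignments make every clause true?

There are 2^3 = 8 truth assignments over (x1, x2, x3).
Split on x1. With x1 = True, the clauses containing x1 are satisfied and ¬x1 drops from the rest; 0 of the 2^2 = 4 assignments to the other variables satisfy what remains.
With x1 = False, by the same count on the reduced clause set, 1 assignment works.
(One model: x1=F, x2=T, x3=F.)
Total: 0 + 1 = 1.

1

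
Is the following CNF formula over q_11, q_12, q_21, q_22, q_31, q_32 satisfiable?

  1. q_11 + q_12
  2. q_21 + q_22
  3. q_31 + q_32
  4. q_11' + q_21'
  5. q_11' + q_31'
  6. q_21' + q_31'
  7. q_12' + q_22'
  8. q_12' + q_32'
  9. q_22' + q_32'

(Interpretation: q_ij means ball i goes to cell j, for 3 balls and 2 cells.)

No

Suppose q_11 = 1.
From the singleton clause (q_21'), q_21 = 0.
From the singleton clause (q_22), q_22 = 1.
From the singleton clause (q_31'), q_31 = 0.
From the singleton clause (q_32), q_32 = 1.
Now (q_32') is unsatisfied and unit — conflict.
That branch fails; take q_11 = 0 instead.
From the singleton clause (q_12), q_12 = 1.
From the singleton clause (q_22'), q_22 = 0.
From the singleton clause (q_21), q_21 = 1.
From the singleton clause (q_31'), q_31 = 0.
From the singleton clause (q_32), q_32 = 1.
Now (q_32') is unsatisfied and unit — conflict.
Both values of q_11 lead to a conflict.
No assignment satisfies every clause.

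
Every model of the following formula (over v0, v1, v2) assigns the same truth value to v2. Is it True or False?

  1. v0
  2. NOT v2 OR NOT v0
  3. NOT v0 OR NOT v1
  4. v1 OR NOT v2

Suppose v2 = true.
Unit clause (v0) forces v0 = true.
But (NOT v0) is also a unit clause — contradiction.
So every satisfying assignment has v2 = False.

False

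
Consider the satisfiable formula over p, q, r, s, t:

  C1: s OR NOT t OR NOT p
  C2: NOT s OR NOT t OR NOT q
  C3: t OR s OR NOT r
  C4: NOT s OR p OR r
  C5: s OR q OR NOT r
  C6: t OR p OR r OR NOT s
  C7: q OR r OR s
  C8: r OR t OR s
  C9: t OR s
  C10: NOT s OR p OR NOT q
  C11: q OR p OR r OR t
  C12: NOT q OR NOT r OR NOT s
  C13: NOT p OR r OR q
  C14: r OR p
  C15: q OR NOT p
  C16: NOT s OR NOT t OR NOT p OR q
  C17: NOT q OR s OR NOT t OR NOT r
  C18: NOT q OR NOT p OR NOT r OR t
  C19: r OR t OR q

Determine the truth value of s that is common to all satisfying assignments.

True

Suppose s = false.
(t) alone gives t = true.
(NOT p) alone gives p = false.
(r) alone gives r = true.
(q) alone gives q = true.
Now (NOT q) is unsatisfied and unit — conflict.
So every satisfying assignment has s = True.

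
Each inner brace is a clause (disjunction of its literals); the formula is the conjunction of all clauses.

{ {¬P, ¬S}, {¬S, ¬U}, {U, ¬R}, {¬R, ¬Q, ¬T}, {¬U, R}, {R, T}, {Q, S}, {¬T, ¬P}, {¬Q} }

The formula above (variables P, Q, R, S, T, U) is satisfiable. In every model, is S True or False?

Suppose S = False.
(Q) alone gives Q = True.
Now (¬Q) is unsatisfied and unit — conflict.
So every satisfying assignment has S = True.

True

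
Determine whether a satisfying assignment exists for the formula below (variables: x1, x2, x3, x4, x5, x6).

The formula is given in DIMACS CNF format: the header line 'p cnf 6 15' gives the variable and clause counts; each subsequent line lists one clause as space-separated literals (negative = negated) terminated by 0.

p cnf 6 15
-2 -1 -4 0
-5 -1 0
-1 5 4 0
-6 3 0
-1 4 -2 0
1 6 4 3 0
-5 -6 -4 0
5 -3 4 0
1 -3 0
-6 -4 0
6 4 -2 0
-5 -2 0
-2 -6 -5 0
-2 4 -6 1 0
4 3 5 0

Branch on x5: set x5 = False.
Branch on x1: set x1 = True.
From the singleton clause (x4), x4 = True.
From the singleton clause (¬x2), x2 = False.
From the singleton clause (¬x6), x6 = False.
All clauses hold; x3 can take either value.
A satisfying assignment: x1=True, x2=False, x3=False, x4=True, x5=False, x6=False.

Yes, satisfiable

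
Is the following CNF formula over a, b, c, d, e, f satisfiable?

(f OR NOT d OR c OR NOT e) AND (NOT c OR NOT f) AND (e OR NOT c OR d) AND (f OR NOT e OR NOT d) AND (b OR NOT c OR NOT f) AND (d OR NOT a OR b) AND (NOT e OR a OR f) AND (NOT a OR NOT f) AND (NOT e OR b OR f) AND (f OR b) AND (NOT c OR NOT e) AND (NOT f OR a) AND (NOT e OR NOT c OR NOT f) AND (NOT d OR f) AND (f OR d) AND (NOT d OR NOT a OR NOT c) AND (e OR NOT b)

No

Try c = false.
Try a = false.
From the singleton clause (NOT f), f = false.
From the singleton clause (NOT e), e = false.
From the singleton clause (b), b = true.
Now (NOT b) is unsatisfied and unit — conflict.
That branch fails; take a = true instead.
From the singleton clause (NOT f), f = false.
From the singleton clause (b), b = true.
From the singleton clause (NOT d), d = false.
Now (d) is unsatisfied and unit — conflict.
Either choice for a ends in contradiction.
That branch fails; take c = true instead.
From the singleton clause (NOT f), f = false.
From the singleton clause (b), b = true.
From the singleton clause (NOT e), e = false.
Now (e) is unsatisfied and unit — conflict.
Either choice for c ends in contradiction.
No assignment satisfies every clause.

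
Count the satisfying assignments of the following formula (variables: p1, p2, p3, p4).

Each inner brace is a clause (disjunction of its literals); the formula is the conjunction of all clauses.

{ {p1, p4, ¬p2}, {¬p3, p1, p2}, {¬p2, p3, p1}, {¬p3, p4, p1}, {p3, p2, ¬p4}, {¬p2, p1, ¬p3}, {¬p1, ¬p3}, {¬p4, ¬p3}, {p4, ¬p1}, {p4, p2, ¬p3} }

There are 2^4 = 16 truth assignments over (p1, p2, p3, p4).
Split on p2. With p2 = True, the clauses containing p2 are satisfied and ¬p2 drops from the rest; 1 of the 2^3 = 8 assignments to the other variables satisfy what remains.
With p2 = False, by the same count on the reduced clause set, 1 assignment works.
(One model: p1=F, p2=F, p3=F, p4=F.)
Total: 1 + 1 = 2.

2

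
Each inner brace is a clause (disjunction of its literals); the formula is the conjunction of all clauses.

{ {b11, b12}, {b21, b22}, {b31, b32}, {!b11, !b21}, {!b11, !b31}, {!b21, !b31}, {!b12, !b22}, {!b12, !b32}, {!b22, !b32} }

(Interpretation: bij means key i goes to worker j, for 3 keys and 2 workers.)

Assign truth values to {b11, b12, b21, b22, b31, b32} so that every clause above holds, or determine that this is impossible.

Case b11 = true:
Unit clause (!b21) forces b21 = false.
Unit clause (b22) forces b22 = true.
Unit clause (!b31) forces b31 = false.
Unit clause (b32) forces b32 = true.
But (!b32) is also a unit clause — contradiction.
So b11 must be the other value — set b11 = false.
Unit clause (b12) forces b12 = true.
Unit clause (!b22) forces b22 = false.
Unit clause (b21) forces b21 = true.
Unit clause (!b31) forces b31 = false.
Unit clause (b32) forces b32 = true.
But (!b32) is also a unit clause — contradiction.
Neither b11 = true nor b11 = false works.

UNSATISFIABLE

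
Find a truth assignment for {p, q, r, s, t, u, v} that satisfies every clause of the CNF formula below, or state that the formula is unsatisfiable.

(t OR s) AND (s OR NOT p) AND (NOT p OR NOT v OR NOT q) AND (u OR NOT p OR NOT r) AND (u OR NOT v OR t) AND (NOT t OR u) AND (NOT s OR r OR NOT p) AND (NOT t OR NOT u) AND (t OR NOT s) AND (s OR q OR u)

Try t = true.
(u) alone gives u = true.
That conflicts with the unit clause (NOT u).
Undo t and try t = false.
(s) alone gives s = true.
That conflicts with the unit clause (NOT s).
Both values of t lead to a conflict.

UNSATISFIABLE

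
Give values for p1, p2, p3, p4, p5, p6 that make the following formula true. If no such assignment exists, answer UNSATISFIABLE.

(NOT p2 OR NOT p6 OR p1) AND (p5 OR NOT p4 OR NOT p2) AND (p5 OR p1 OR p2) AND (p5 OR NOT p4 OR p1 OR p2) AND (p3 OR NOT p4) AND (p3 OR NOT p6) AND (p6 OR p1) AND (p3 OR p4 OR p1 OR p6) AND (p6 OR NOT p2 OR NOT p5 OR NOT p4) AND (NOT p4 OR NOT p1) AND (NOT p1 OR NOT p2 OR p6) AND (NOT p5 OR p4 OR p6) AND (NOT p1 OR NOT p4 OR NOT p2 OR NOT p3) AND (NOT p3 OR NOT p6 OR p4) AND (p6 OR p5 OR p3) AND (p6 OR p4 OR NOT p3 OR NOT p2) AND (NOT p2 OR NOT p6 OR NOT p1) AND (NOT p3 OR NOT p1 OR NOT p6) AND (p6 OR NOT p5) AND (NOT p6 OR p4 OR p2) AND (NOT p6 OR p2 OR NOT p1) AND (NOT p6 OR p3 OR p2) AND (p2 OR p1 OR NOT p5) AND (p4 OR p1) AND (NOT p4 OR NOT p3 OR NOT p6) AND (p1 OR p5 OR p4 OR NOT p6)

Suppose p3 = true.
Suppose p6 = false.
The clause (p1) is unit, so p1 = true.
The clause (NOT p4) is unit, so p4 = false.
The clause (NOT p2) is unit, so p2 = false.
The clause (NOT p5) is unit, so p5 = false.
All clauses are satisfied.

p1: true,  p2: false,  p3: true,  p4: false,  p5: false,  p6: false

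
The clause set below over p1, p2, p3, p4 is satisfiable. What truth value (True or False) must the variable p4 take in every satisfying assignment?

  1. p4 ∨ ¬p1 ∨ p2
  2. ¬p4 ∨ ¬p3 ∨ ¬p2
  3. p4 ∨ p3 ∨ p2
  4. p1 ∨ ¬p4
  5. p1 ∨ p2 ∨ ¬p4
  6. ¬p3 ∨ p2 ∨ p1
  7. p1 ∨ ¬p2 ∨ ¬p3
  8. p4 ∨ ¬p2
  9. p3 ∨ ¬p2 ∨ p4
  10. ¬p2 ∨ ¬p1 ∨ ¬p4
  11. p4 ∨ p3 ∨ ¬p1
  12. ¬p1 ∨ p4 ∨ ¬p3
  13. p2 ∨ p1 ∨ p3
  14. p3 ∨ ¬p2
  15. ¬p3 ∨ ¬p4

Suppose p4 = False.
Unit clause (¬p2) forces p2 = False.
Unit clause (¬p1) forces p1 = False.
Unit clause (p3) forces p3 = True.
That conflicts with the unit clause (¬p3).
So every satisfying assignment has p4 = True.

True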